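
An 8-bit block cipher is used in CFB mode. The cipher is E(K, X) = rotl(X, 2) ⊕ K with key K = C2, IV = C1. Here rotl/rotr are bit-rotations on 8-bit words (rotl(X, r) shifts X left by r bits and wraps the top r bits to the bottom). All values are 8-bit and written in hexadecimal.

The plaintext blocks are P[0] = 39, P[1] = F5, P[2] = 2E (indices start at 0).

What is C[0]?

CFB encryption: C_i = P_i ⊕ E(K, C_{i−1}), with C_{−1} = IV.
C[0]: E(K, C1) = C5; 39 ⊕ C5 = FC.

C[0] = FC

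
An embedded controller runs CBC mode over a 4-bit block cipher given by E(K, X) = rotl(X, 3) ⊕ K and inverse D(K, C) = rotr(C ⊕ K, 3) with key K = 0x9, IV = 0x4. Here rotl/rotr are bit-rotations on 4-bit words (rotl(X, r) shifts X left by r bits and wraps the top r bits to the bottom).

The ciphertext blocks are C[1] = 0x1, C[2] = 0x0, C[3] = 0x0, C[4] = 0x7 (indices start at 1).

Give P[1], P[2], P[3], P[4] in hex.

P[1] = 0x5, P[2] = 0x2, P[3] = 0x3, P[4] = 0xD

CBC decryption: P_i = D(K, C_i) ⊕ C_{i−1}, with C_{0} = IV.
P[1]: D(K, 0x1) = 0x1; 0x1 ⊕ 0x4 = 0x5.
P[2]: D(K, 0x0) = 0x3; 0x3 ⊕ 0x1 = 0x2.
P[3]: D(K, 0x0) = 0x3; 0x3 ⊕ 0x0 = 0x3.
P[4]: D(K, 0x7) = 0xD; 0xD ⊕ 0x0 = 0xD.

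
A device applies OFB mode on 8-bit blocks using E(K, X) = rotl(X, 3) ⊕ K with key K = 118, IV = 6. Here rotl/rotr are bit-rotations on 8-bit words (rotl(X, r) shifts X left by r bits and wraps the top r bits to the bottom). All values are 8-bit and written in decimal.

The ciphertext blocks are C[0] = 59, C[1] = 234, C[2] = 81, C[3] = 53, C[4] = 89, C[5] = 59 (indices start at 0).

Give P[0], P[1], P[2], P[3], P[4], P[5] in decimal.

P[0] = 125, P[1] = 174, P[2] = 5, P[3] = 225, P[4] = 137, P[5] = 203

OFB decryption: S_i = E(K, S_{i−1}) with S_{−1} = IV; P_i = C_i ⊕ S_i.
P[0]: S = E(K, 6) = 70; 59 ⊕ 70 = 125.
P[1]: S = E(K, 70) = 68; 234 ⊕ 68 = 174.
P[2]: S = E(K, 68) = 84; 81 ⊕ 84 = 5.
P[3]: S = E(K, 84) = 212; 53 ⊕ 212 = 225.
P[4]: S = E(K, 212) = 208; 89 ⊕ 208 = 137.
P[5]: S = E(K, 208) = 240; 59 ⊕ 240 = 203.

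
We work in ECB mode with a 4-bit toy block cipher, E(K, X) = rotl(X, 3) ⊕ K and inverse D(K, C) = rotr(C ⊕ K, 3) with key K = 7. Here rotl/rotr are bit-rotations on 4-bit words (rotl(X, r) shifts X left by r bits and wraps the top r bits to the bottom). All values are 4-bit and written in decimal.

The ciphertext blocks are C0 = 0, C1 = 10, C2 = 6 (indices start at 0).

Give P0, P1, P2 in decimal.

ECB decryption: P_i = D(K, C_i).
P0: D(K, 0) = 14.
P1: D(K, 10) = 11.
P2: D(K, 6) = 2.

P0 = 14, P1 = 11, P2 = 2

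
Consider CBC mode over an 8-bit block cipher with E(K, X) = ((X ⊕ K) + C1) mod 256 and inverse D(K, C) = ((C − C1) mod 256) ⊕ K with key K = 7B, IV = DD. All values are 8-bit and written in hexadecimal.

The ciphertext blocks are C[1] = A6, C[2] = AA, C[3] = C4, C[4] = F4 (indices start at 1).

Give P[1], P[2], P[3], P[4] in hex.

CBC decryption: P_i = D(K, C_i) ⊕ C_{i−1}, with C_{0} = IV.
P[1]: D(K, A6) = 9E; 9E ⊕ DD = 43.
P[2]: D(K, AA) = 92; 92 ⊕ A6 = 34.
P[3]: D(K, C4) = 78; 78 ⊕ AA = D2.
P[4]: D(K, F4) = 48; 48 ⊕ C4 = 8C.

P[1] = 43, P[2] = 34, P[3] = D2, P[4] = 8C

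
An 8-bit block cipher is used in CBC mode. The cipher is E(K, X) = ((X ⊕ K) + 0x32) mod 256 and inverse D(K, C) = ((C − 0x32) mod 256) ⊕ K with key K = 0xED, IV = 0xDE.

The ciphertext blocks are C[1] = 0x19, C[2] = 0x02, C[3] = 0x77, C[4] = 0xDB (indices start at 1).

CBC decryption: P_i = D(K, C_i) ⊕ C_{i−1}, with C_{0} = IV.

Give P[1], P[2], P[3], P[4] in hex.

P[1]: D(K, 0x19) = 0x0A; 0x0A ⊕ 0xDE = 0xD4.
P[2]: D(K, 0x02) = 0x3D; 0x3D ⊕ 0x19 = 0x24.
P[3]: D(K, 0x77) = 0xA8; 0xA8 ⊕ 0x02 = 0xAA.
P[4]: D(K, 0xDB) = 0x44; 0x44 ⊕ 0x77 = 0x33.

P[1] = 0xD4, P[2] = 0x24, P[3] = 0xAA, P[4] = 0x33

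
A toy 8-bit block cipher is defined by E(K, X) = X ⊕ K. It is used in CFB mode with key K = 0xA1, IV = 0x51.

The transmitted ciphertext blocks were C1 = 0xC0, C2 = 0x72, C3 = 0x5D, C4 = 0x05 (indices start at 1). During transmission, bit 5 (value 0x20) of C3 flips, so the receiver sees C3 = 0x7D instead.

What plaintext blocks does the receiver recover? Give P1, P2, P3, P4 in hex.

P1 = 0x30, P2 = 0x13, P3 = 0xAE, P4 = 0xD9

CFB decryption: P_i = C_i ⊕ E(K, C_{i−1}), with C_{0} = IV.
Only C3 changed, to 0x7D. In CFB, a change in C_i flips the same bit in P_i and garbles P_{i+1}. Decrypting the received ciphertext:
P1: E(K, 0x51) = 0xF0; 0xC0 ⊕ 0xF0 = 0x30.
P2: E(K, 0xC0) = 0x61; 0x72 ⊕ 0x61 = 0x13.
P3: E(K, 0x72) = 0xD3; 0x7D ⊕ 0xD3 = 0xAE.
P4: E(K, 0x7D) = 0xDC; 0x05 ⊕ 0xDC = 0xD9.
Blocks that differ from the original plaintext: P3, P4.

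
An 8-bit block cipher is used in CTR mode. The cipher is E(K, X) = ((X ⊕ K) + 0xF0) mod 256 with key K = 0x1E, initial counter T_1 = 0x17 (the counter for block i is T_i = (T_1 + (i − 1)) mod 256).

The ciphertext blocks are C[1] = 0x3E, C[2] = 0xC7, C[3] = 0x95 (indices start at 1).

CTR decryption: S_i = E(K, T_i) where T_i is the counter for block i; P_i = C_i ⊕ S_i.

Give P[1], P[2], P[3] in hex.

P[1] = 0xC7, P[2] = 0x31, P[3] = 0x62

P[1]: T = 0x17, S = E(K, T) = 0xF9; 0x3E ⊕ 0xF9 = 0xC7.
P[2]: T = 0x18, S = E(K, T) = 0xF6; 0xC7 ⊕ 0xF6 = 0x31.
P[3]: T = 0x19, S = E(K, T) = 0xF7; 0x95 ⊕ 0xF7 = 0x62.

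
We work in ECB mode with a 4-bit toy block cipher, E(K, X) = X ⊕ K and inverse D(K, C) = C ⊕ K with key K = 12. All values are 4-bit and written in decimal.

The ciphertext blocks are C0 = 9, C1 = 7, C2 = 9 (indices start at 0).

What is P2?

ECB decryption: P_i = D(K, C_i).
P2: D(K, 9) = 5.

P2 = 5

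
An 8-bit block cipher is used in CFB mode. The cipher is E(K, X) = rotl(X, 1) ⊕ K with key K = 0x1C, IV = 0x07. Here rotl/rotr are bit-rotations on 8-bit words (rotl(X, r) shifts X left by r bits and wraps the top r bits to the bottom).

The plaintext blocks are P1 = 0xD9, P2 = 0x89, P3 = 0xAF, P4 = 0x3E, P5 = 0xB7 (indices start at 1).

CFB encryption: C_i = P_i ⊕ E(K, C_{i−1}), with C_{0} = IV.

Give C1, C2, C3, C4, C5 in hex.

C1: E(K, 0x07) = 0x12; 0xD9 ⊕ 0x12 = 0xCB.
C2: E(K, 0xCB) = 0x8B; 0x89 ⊕ 0x8B = 0x02.
C3: E(K, 0x02) = 0x18; 0xAF ⊕ 0x18 = 0xB7.
C4: E(K, 0xB7) = 0x73; 0x3E ⊕ 0x73 = 0x4D.
C5: E(K, 0x4D) = 0x86; 0xB7 ⊕ 0x86 = 0x31.

C1 = 0xCB, C2 = 0x02, C3 = 0xB7, C4 = 0x4D, C5 = 0x31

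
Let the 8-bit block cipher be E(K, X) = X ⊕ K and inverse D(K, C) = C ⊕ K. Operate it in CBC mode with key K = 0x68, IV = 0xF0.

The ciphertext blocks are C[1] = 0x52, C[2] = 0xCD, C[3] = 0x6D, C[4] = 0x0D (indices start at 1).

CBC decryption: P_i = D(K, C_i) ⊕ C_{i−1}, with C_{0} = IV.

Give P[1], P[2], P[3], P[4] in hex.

P[1]: D(K, 0x52) = 0x3A; 0x3A ⊕ 0xF0 = 0xCA.
P[2]: D(K, 0xCD) = 0xA5; 0xA5 ⊕ 0x52 = 0xF7.
P[3]: D(K, 0x6D) = 0x05; 0x05 ⊕ 0xCD = 0xC8.
P[4]: D(K, 0x0D) = 0x65; 0x65 ⊕ 0x6D = 0x08.

P[1] = 0xCA, P[2] = 0xF7, P[3] = 0xC8, P[4] = 0x08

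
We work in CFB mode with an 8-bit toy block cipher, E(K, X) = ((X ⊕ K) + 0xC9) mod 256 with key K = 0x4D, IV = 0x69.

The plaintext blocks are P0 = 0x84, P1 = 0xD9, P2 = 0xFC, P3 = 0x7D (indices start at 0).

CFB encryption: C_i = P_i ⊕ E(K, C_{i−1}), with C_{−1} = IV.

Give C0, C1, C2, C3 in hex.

C0 = 0x69, C1 = 0x34, C2 = 0xBE, C3 = 0xC1

C0: E(K, 0x69) = 0xED; 0x84 ⊕ 0xED = 0x69.
C1: E(K, 0x69) = 0xED; 0xD9 ⊕ 0xED = 0x34.
C2: E(K, 0x34) = 0x42; 0xFC ⊕ 0x42 = 0xBE.
C3: E(K, 0xBE) = 0xBC; 0x7D ⊕ 0xBC = 0xC1.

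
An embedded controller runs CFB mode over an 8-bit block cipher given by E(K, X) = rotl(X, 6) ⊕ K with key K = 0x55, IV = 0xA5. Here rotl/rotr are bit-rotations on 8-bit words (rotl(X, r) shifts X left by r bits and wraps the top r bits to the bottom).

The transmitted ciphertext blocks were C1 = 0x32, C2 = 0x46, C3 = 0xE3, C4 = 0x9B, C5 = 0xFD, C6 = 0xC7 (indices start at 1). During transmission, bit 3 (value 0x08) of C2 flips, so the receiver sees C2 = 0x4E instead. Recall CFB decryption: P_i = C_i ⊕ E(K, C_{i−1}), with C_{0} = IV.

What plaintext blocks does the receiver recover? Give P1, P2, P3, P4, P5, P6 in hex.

P1 = 0x0E, P2 = 0x97, P3 = 0x25, P4 = 0x36, P5 = 0x4E, P6 = 0xED

Only C2 changed, to 0x4E. In CFB, a change in C_i flips the same bit in P_i and garbles P_{i+1}. Decrypting the received ciphertext:
P1: E(K, 0xA5) = 0x3C; 0x32 ⊕ 0x3C = 0x0E.
P2: E(K, 0x32) = 0xD9; 0x4E ⊕ 0xD9 = 0x97.
P3: E(K, 0x4E) = 0xC6; 0xE3 ⊕ 0xC6 = 0x25.
P4: E(K, 0xE3) = 0xAD; 0x9B ⊕ 0xAD = 0x36.
P5: E(K, 0x9B) = 0xB3; 0xFD ⊕ 0xB3 = 0x4E.
P6: E(K, 0xFD) = 0x2A; 0xC7 ⊕ 0x2A = 0xED.
Blocks that differ from the original plaintext: P2, P3.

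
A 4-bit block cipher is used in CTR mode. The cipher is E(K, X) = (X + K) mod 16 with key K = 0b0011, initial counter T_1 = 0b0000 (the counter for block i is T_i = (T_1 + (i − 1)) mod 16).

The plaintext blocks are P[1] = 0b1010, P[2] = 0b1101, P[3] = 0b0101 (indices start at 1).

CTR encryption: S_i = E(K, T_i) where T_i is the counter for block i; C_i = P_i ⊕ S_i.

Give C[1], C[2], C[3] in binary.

C[1] = 0b1001, C[2] = 0b1001, C[3] = 0b0000

C[1]: T = 0b0000, S = E(K, T) = 0b0011; 0b1010 ⊕ 0b0011 = 0b1001.
C[2]: T = 0b0001, S = E(K, T) = 0b0100; 0b1101 ⊕ 0b0100 = 0b1001.
C[3]: T = 0b0010, S = E(K, T) = 0b0101; 0b0101 ⊕ 0b0101 = 0b0000.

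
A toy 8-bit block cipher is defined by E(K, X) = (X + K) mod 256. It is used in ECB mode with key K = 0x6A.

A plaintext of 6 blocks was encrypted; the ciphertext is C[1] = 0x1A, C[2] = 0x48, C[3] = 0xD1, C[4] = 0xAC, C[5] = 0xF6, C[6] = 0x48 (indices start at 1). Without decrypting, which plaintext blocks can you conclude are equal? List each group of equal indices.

ECB encrypts each block independently with the same key, so equal ciphertext blocks imply equal plaintext blocks.
C[2] = C[6] = 0x48, so P[2] = P[6].

P[2] = P[6]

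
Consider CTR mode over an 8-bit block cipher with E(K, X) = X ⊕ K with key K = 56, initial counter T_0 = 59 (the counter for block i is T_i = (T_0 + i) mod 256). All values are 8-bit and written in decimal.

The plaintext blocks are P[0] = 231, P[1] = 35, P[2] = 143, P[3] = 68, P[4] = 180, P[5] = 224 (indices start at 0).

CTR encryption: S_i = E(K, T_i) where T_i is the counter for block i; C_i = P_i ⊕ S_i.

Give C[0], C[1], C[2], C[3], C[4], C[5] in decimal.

C[0] = 228, C[1] = 39, C[2] = 138, C[3] = 66, C[4] = 179, C[5] = 152

C[0]: T = 59, S = E(K, T) = 3; 231 ⊕ 3 = 228.
C[1]: T = 60, S = E(K, T) = 4; 35 ⊕ 4 = 39.
C[2]: T = 61, S = E(K, T) = 5; 143 ⊕ 5 = 138.
C[3]: T = 62, S = E(K, T) = 6; 68 ⊕ 6 = 66.
C[4]: T = 63, S = E(K, T) = 7; 180 ⊕ 7 = 179.
C[5]: T = 64, S = E(K, T) = 120; 224 ⊕ 120 = 152.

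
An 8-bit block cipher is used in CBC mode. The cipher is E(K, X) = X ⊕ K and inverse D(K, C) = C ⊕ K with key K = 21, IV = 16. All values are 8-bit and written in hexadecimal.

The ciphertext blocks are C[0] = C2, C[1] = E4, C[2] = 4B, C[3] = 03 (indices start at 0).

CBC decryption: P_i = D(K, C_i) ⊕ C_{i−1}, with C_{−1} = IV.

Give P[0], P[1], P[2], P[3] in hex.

P[0] = F5, P[1] = 07, P[2] = 8E, P[3] = 69

P[0]: D(K, C2) = E3; E3 ⊕ 16 = F5.
P[1]: D(K, E4) = C5; C5 ⊕ C2 = 07.
P[2]: D(K, 4B) = 6A; 6A ⊕ E4 = 8E.
P[3]: D(K, 03) = 22; 22 ⊕ 4B = 69.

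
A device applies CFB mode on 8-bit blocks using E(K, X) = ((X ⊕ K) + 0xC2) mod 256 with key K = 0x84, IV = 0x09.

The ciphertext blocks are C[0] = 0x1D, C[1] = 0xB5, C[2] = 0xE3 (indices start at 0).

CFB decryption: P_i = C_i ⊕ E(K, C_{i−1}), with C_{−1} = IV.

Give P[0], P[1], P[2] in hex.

P[0] = 0x52, P[1] = 0xEE, P[2] = 0x10

P[0]: E(K, 0x09) = 0x4F; 0x1D ⊕ 0x4F = 0x52.
P[1]: E(K, 0x1D) = 0x5B; 0xB5 ⊕ 0x5B = 0xEE.
P[2]: E(K, 0xB5) = 0xF3; 0xE3 ⊕ 0xF3 = 0x10.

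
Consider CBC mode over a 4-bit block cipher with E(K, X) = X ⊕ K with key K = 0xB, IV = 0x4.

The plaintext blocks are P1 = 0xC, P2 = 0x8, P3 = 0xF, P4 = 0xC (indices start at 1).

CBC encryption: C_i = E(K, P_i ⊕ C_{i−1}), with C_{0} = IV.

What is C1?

C1: P1 ⊕ 0x4 = 0x8; E(K, 0x8) = 0x3.

C1 = 0x3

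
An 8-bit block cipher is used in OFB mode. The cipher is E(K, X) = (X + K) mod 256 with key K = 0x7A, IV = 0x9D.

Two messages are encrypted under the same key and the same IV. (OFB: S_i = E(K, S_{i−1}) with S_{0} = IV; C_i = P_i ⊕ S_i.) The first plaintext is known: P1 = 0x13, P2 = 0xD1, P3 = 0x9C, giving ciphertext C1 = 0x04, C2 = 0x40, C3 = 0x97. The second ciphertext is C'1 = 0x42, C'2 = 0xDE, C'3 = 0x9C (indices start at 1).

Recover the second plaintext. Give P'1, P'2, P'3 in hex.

In OFB with a reused IV, both messages share the same keystream S_i, so C_i ⊕ C'_i = P_i ⊕ P'_i and thus P'_i = P_i ⊕ C_i ⊕ C'_i.
P'1: 0x13 ⊕ 0x04 ⊕ 0x42 = 0x55.
P'2: 0xD1 ⊕ 0x40 ⊕ 0xDE = 0x4F.
P'3: 0x9C ⊕ 0x97 ⊕ 0x9C = 0x97.

P'1 = 0x55, P'2 = 0x4F, P'3 = 0x97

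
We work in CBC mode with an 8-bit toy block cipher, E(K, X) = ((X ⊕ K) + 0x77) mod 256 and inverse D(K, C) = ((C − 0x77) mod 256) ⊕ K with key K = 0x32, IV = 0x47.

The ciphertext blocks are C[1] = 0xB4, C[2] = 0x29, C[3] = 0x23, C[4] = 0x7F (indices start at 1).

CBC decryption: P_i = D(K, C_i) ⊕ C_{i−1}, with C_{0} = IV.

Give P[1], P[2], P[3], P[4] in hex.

P[1]: D(K, 0xB4) = 0x0F; 0x0F ⊕ 0x47 = 0x48.
P[2]: D(K, 0x29) = 0x80; 0x80 ⊕ 0xB4 = 0x34.
P[3]: D(K, 0x23) = 0x9E; 0x9E ⊕ 0x29 = 0xB7.
P[4]: D(K, 0x7F) = 0x3A; 0x3A ⊕ 0x23 = 0x19.

P[1] = 0x48, P[2] = 0x34, P[3] = 0xB7, P[4] = 0x19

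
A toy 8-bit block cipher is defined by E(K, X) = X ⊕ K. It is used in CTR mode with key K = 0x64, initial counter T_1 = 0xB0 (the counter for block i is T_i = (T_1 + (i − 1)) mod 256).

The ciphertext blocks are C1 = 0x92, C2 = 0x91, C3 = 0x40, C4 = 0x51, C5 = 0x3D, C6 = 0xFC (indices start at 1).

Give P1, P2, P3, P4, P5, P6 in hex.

CTR decryption: S_i = E(K, T_i) where T_i is the counter for block i; P_i = C_i ⊕ S_i.
P1: T = 0xB0, S = E(K, T) = 0xD4; 0x92 ⊕ 0xD4 = 0x46.
P2: T = 0xB1, S = E(K, T) = 0xD5; 0x91 ⊕ 0xD5 = 0x44.
P3: T = 0xB2, S = E(K, T) = 0xD6; 0x40 ⊕ 0xD6 = 0x96.
P4: T = 0xB3, S = E(K, T) = 0xD7; 0x51 ⊕ 0xD7 = 0x86.
P5: T = 0xB4, S = E(K, T) = 0xD0; 0x3D ⊕ 0xD0 = 0xED.
P6: T = 0xB5, S = E(K, T) = 0xD1; 0xFC ⊕ 0xD1 = 0x2D.

P1 = 0x46, P2 = 0x44, P3 = 0x96, P4 = 0x86, P5 = 0xED, P6 = 0x2D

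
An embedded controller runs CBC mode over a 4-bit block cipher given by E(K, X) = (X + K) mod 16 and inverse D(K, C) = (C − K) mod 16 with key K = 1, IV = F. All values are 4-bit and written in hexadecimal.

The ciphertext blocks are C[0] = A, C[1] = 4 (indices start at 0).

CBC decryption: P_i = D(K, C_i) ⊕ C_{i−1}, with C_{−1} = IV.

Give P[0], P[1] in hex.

P[0]: D(K, A) = 9; 9 ⊕ F = 6.
P[1]: D(K, 4) = 3; 3 ⊕ A = 9.

P[0] = 6, P[1] = 9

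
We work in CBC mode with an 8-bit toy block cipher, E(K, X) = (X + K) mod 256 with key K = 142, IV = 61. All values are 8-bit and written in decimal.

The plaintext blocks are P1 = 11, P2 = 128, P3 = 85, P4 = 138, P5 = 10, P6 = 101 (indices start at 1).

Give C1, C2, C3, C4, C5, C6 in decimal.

C1 = 196, C2 = 210, C3 = 21, C4 = 45, C5 = 181, C6 = 94

CBC encryption: C_i = E(K, P_i ⊕ C_{i−1}), with C_{0} = IV.
C1: P1 ⊕ 61 = 54; E(K, 54) = 196.
C2: P2 ⊕ 196 = 68; E(K, 68) = 210.
C3: P3 ⊕ 210 = 135; E(K, 135) = 21.
C4: P4 ⊕ 21 = 159; E(K, 159) = 45.
C5: P5 ⊕ 45 = 39; E(K, 39) = 181.
C6: P6 ⊕ 181 = 208; E(K, 208) = 94.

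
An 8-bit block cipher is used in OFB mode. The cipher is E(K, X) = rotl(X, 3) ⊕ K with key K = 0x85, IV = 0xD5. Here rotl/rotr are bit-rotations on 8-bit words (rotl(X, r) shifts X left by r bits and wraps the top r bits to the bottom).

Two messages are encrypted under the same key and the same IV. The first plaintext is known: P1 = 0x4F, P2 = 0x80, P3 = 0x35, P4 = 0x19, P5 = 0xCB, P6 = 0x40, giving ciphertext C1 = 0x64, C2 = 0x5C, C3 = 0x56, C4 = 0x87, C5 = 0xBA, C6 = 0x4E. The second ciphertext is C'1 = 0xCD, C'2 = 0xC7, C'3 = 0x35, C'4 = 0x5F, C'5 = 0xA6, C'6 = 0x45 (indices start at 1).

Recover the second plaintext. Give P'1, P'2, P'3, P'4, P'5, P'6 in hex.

P'1 = 0xE6, P'2 = 0x1B, P'3 = 0x56, P'4 = 0xC1, P'5 = 0xD7, P'6 = 0x4B

In OFB with a reused IV, both messages share the same keystream S_i, so C_i ⊕ C'_i = P_i ⊕ P'_i and thus P'_i = P_i ⊕ C_i ⊕ C'_i.
P'1: 0x4F ⊕ 0x64 ⊕ 0xCD = 0xE6.
P'2: 0x80 ⊕ 0x5C ⊕ 0xC7 = 0x1B.
P'3: 0x35 ⊕ 0x56 ⊕ 0x35 = 0x56.
P'4: 0x19 ⊕ 0x87 ⊕ 0x5F = 0xC1.
P'5: 0xCB ⊕ 0xBA ⊕ 0xA6 = 0xD7.
P'6: 0x40 ⊕ 0x4E ⊕ 0x45 = 0x4B.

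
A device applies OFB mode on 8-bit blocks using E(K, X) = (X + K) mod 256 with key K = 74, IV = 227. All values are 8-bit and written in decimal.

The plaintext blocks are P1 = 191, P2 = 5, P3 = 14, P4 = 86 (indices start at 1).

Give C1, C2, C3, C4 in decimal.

C1 = 146, C2 = 114, C3 = 207, C4 = 93

OFB encryption: S_i = E(K, S_{i−1}) with S_{0} = IV; C_i = P_i ⊕ S_i.
C1: S = E(K, 227) = 45; 191 ⊕ 45 = 146.
C2: S = E(K, 45) = 119; 5 ⊕ 119 = 114.
C3: S = E(K, 119) = 193; 14 ⊕ 193 = 207.
C4: S = E(K, 193) = 11; 86 ⊕ 11 = 93.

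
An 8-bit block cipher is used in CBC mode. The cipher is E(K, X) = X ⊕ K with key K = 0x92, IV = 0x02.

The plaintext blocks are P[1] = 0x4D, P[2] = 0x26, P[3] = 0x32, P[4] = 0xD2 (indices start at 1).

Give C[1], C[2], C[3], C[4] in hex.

C[1] = 0xDD, C[2] = 0x69, C[3] = 0xC9, C[4] = 0x89

CBC encryption: C_i = E(K, P_i ⊕ C_{i−1}), with C_{0} = IV.
C[1]: P[1] ⊕ 0x02 = 0x4F; E(K, 0x4F) = 0xDD.
C[2]: P[2] ⊕ 0xDD = 0xFB; E(K, 0xFB) = 0x69.
C[3]: P[3] ⊕ 0x69 = 0x5B; E(K, 0x5B) = 0xC9.
C[4]: P[4] ⊕ 0xC9 = 0x1B; E(K, 0x1B) = 0x89.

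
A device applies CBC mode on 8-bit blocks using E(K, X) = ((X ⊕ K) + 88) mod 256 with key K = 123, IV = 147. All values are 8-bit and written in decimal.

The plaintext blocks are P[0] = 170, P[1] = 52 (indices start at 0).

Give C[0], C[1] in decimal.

CBC encryption: C_i = E(K, P_i ⊕ C_{i−1}), with C_{−1} = IV.
C[0]: P[0] ⊕ 147 = 57; E(K, 57) = 154.
C[1]: P[1] ⊕ 154 = 174; E(K, 174) = 45.

C[0] = 154, C[1] = 45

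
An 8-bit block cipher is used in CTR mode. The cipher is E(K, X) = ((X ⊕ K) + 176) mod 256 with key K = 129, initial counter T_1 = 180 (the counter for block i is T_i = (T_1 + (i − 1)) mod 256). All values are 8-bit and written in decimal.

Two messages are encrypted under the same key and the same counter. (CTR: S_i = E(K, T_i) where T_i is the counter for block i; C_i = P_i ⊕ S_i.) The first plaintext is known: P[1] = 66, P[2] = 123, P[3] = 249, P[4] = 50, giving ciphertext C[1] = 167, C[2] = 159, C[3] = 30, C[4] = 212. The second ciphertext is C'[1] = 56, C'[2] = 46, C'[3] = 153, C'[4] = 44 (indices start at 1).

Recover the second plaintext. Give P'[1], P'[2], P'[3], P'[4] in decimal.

In CTR with a reused counter, both messages share the same keystream S_i, so C_i ⊕ C'_i = P_i ⊕ P'_i and thus P'_i = P_i ⊕ C_i ⊕ C'_i.
P'[1]: 66 ⊕ 167 ⊕ 56 = 221.
P'[2]: 123 ⊕ 159 ⊕ 46 = 202.
P'[3]: 249 ⊕ 30 ⊕ 153 = 126.
P'[4]: 50 ⊕ 212 ⊕ 44 = 202.

P'[1] = 221, P'[2] = 202, P'[3] = 126, P'[4] = 202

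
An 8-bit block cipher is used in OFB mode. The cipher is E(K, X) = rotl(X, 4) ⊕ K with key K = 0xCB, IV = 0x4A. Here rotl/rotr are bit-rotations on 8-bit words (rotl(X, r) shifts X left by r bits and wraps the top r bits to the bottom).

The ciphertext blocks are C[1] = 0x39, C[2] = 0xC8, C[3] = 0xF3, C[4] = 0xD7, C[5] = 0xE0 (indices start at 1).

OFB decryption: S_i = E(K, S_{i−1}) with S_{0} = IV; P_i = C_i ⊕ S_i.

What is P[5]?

P[5] = 0x8F

P[1]: S = E(K, 0x4A) = 0x6F; 0x39 ⊕ 0x6F = 0x56.
P[2]: S = E(K, 0x6F) = 0x3D; 0xC8 ⊕ 0x3D = 0xF5.
P[3]: S = E(K, 0x3D) = 0x18; 0xF3 ⊕ 0x18 = 0xEB.
P[4]: S = E(K, 0x18) = 0x4A; 0xD7 ⊕ 0x4A = 0x9D.
P[5]: S = E(K, 0x4A) = 0x6F; 0xE0 ⊕ 0x6F = 0x8F.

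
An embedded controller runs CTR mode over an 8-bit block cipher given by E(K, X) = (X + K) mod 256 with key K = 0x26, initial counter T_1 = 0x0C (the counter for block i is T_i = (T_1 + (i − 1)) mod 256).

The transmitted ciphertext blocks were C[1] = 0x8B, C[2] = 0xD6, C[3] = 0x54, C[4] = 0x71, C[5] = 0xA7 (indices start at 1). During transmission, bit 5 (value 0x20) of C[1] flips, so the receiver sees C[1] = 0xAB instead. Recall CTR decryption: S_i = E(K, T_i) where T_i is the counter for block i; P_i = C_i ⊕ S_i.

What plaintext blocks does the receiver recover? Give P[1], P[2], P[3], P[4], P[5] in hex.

Only C[1] changed, to 0xAB. In CTR, a change in C_i flips the same bit in P_i only; the keystream is unaffected. Decrypting the received ciphertext:
P[1]: T = 0x0C, S = E(K, T) = 0x32; 0xAB ⊕ 0x32 = 0x99.
P[2]: T = 0x0D, S = E(K, T) = 0x33; 0xD6 ⊕ 0x33 = 0xE5.
P[3]: T = 0x0E, S = E(K, T) = 0x34; 0x54 ⊕ 0x34 = 0x60.
P[4]: T = 0x0F, S = E(K, T) = 0x35; 0x71 ⊕ 0x35 = 0x44.
P[5]: T = 0x10, S = E(K, T) = 0x36; 0xA7 ⊕ 0x36 = 0x91.
Blocks that differ from the original plaintext: P[1].

P[1] = 0x99, P[2] = 0xE5, P[3] = 0x60, P[4] = 0x44, P[5] = 0x91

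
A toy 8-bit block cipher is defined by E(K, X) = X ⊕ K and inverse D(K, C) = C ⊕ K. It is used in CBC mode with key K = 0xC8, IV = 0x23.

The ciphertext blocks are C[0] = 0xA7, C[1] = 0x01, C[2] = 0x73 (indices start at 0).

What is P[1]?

CBC decryption: P_i = D(K, C_i) ⊕ C_{i−1}, with C_{−1} = IV.
P[1]: D(K, 0x01) = 0xC9; 0xC9 ⊕ 0xA7 = 0x6E.

P[1] = 0x6E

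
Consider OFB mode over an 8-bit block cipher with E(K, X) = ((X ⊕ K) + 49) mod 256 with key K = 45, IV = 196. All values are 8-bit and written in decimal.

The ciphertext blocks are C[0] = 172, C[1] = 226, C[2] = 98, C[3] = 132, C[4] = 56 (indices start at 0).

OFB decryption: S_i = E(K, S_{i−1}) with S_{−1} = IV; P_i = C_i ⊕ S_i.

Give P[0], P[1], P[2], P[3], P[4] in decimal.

P[0]: S = E(K, 196) = 26; 172 ⊕ 26 = 182.
P[1]: S = E(K, 26) = 104; 226 ⊕ 104 = 138.
P[2]: S = E(K, 104) = 118; 98 ⊕ 118 = 20.
P[3]: S = E(K, 118) = 140; 132 ⊕ 140 = 8.
P[4]: S = E(K, 140) = 210; 56 ⊕ 210 = 234.

P[0] = 182, P[1] = 138, P[2] = 20, P[3] = 8, P[4] = 234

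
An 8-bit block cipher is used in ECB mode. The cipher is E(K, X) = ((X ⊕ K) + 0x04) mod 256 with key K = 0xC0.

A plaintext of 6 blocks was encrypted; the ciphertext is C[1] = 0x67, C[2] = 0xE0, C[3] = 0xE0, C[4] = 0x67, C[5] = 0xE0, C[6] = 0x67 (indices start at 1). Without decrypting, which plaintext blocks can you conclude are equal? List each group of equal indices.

P[1] = P[4] = P[6]; P[2] = P[3] = P[5]

ECB encrypts each block independently with the same key, so equal ciphertext blocks imply equal plaintext blocks.
C[1] = C[4] = C[6] = 0x67, so P[1] = P[4] = P[6].
C[2] = C[3] = C[5] = 0xE0, so P[2] = P[3] = P[5].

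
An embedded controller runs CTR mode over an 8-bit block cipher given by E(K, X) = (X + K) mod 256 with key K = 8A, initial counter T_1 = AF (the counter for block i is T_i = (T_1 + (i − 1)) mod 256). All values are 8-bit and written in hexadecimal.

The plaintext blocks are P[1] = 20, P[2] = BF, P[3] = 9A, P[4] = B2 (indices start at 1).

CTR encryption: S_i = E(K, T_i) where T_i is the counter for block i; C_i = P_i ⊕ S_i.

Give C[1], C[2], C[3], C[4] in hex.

C[1]: T = AF, S = E(K, T) = 39; 20 ⊕ 39 = 19.
C[2]: T = B0, S = E(K, T) = 3A; BF ⊕ 3A = 85.
C[3]: T = B1, S = E(K, T) = 3B; 9A ⊕ 3B = A1.
C[4]: T = B2, S = E(K, T) = 3C; B2 ⊕ 3C = 8E.

C[1] = 19, C[2] = 85, C[3] = A1, C[4] = 8E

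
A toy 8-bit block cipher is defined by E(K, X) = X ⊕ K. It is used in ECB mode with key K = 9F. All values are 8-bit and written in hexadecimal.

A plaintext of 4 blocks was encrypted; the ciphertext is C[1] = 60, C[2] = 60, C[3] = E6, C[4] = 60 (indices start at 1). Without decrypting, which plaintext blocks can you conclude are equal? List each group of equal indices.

P[1] = P[2] = P[4]

ECB encrypts each block independently with the same key, so equal ciphertext blocks imply equal plaintext blocks.
C[1] = C[2] = C[4] = 60, so P[1] = P[2] = P[4].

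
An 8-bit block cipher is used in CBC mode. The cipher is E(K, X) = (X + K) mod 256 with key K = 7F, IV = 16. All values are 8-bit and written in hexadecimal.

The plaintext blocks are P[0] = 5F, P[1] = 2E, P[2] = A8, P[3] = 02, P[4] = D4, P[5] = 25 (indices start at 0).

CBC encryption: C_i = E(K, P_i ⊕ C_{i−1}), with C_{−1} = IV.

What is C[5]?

C[0]: P[0] ⊕ 16 = 49; E(K, 49) = C8.
C[1]: P[1] ⊕ C8 = E6; E(K, E6) = 65.
C[2]: P[2] ⊕ 65 = CD; E(K, CD) = 4C.
C[3]: P[3] ⊕ 4C = 4E; E(K, 4E) = CD.
C[4]: P[4] ⊕ CD = 19; E(K, 19) = 98.
C[5]: P[5] ⊕ 98 = BD; E(K, BD) = 3C.

C[5] = 3C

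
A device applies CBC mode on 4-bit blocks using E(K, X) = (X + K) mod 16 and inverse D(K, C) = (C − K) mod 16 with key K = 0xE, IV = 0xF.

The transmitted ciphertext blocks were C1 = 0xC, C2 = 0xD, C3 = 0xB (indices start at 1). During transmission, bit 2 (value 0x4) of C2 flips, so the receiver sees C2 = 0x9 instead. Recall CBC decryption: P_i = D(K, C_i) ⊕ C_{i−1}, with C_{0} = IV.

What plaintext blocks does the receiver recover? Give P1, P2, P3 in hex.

P1 = 0x1, P2 = 0x7, P3 = 0x4

Only C2 changed, to 0x9. In CBC, a change in C_i garbles P_i and flips the same bit in P_{i+1}. Decrypting the received ciphertext:
P1: D(K, 0xC) = 0xE; 0xE ⊕ 0xF = 0x1.
P2: D(K, 0x9) = 0xB; 0xB ⊕ 0xC = 0x7.
P3: D(K, 0xB) = 0xD; 0xD ⊕ 0x9 = 0x4.
Blocks that differ from the original plaintext: P2, P3.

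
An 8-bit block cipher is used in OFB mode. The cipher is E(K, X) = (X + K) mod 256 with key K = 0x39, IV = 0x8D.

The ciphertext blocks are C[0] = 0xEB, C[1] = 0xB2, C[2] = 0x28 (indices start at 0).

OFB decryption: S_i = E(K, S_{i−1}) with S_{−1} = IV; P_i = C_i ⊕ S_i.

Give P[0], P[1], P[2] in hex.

P[0]: S = E(K, 0x8D) = 0xC6; 0xEB ⊕ 0xC6 = 0x2D.
P[1]: S = E(K, 0xC6) = 0xFF; 0xB2 ⊕ 0xFF = 0x4D.
P[2]: S = E(K, 0xFF) = 0x38; 0x28 ⊕ 0x38 = 0x10.

P[0] = 0x2D, P[1] = 0x4D, P[2] = 0x10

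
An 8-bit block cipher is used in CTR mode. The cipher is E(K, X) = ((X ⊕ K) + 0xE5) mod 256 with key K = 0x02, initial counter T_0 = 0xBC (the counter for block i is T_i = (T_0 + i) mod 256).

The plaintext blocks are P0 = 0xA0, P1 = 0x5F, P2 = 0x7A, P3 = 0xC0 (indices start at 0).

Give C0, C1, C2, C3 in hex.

CTR encryption: S_i = E(K, T_i) where T_i is the counter for block i; C_i = P_i ⊕ S_i.
C0: T = 0xBC, S = E(K, T) = 0xA3; 0xA0 ⊕ 0xA3 = 0x03.
C1: T = 0xBD, S = E(K, T) = 0xA4; 0x5F ⊕ 0xA4 = 0xFB.
C2: T = 0xBE, S = E(K, T) = 0xA1; 0x7A ⊕ 0xA1 = 0xDB.
C3: T = 0xBF, S = E(K, T) = 0xA2; 0xC0 ⊕ 0xA2 = 0x62.

C0 = 0x03, C1 = 0xFB, C2 = 0xDB, C3 = 0x62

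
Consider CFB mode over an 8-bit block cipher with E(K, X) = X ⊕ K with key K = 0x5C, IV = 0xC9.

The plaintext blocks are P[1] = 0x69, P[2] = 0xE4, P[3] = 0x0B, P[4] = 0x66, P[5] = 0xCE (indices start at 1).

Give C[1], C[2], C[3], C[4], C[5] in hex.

C[1] = 0xFC, C[2] = 0x44, C[3] = 0x13, C[4] = 0x29, C[5] = 0xBB

CFB encryption: C_i = P_i ⊕ E(K, C_{i−1}), with C_{0} = IV.
C[1]: E(K, 0xC9) = 0x95; 0x69 ⊕ 0x95 = 0xFC.
C[2]: E(K, 0xFC) = 0xA0; 0xE4 ⊕ 0xA0 = 0x44.
C[3]: E(K, 0x44) = 0x18; 0x0B ⊕ 0x18 = 0x13.
C[4]: E(K, 0x13) = 0x4F; 0x66 ⊕ 0x4F = 0x29.
C[5]: E(K, 0x29) = 0x75; 0xCE ⊕ 0x75 = 0xBB.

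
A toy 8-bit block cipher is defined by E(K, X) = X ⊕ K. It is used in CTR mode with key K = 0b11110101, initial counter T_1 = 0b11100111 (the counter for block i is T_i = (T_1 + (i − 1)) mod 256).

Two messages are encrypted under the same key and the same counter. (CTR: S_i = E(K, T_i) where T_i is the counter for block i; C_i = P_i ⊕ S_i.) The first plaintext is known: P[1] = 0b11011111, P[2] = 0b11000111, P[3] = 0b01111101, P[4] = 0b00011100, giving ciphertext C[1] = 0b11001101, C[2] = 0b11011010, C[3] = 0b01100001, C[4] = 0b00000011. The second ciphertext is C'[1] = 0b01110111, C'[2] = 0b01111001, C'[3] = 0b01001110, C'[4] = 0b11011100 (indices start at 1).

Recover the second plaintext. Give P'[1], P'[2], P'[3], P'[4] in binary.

In CTR with a reused counter, both messages share the same keystream S_i, so C_i ⊕ C'_i = P_i ⊕ P'_i and thus P'_i = P_i ⊕ C_i ⊕ C'_i.
P'[1]: 0b11011111 ⊕ 0b11001101 ⊕ 0b01110111 = 0b01100101.
P'[2]: 0b11000111 ⊕ 0b11011010 ⊕ 0b01111001 = 0b01100100.
P'[3]: 0b01111101 ⊕ 0b01100001 ⊕ 0b01001110 = 0b01010010.
P'[4]: 0b00011100 ⊕ 0b00000011 ⊕ 0b11011100 = 0b11000011.

P'[1] = 0b01100101, P'[2] = 0b01100100, P'[3] = 0b01010010, P'[4] = 0b11000011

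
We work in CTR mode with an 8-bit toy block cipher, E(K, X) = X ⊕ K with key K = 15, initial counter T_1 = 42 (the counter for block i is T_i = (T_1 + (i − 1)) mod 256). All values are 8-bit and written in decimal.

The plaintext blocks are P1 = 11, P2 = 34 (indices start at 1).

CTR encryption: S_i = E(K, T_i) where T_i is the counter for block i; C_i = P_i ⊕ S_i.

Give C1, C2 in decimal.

C1: T = 42, S = E(K, T) = 37; 11 ⊕ 37 = 46.
C2: T = 43, S = E(K, T) = 36; 34 ⊕ 36 = 6.

C1 = 46, C2 = 6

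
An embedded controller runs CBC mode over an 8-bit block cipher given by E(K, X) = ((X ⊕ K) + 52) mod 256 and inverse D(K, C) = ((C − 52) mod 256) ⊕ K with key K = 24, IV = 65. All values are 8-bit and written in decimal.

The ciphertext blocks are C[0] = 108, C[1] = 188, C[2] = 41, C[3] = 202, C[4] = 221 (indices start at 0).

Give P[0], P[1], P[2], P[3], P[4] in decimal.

P[0] = 97, P[1] = 252, P[2] = 81, P[3] = 167, P[4] = 123

CBC decryption: P_i = D(K, C_i) ⊕ C_{i−1}, with C_{−1} = IV.
P[0]: D(K, 108) = 32; 32 ⊕ 65 = 97.
P[1]: D(K, 188) = 144; 144 ⊕ 108 = 252.
P[2]: D(K, 41) = 237; 237 ⊕ 188 = 81.
P[3]: D(K, 202) = 142; 142 ⊕ 41 = 167.
P[4]: D(K, 221) = 177; 177 ⊕ 202 = 123.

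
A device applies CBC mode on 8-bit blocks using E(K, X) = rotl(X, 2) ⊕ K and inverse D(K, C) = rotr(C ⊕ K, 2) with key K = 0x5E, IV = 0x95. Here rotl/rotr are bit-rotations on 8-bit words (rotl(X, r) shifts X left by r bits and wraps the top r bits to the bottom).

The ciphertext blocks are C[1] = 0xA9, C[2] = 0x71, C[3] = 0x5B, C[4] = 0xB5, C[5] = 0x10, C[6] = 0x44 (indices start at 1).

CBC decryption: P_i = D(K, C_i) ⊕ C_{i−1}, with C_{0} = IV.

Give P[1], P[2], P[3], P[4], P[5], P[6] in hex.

P[1]: D(K, 0xA9) = 0xFD; 0xFD ⊕ 0x95 = 0x68.
P[2]: D(K, 0x71) = 0xCB; 0xCB ⊕ 0xA9 = 0x62.
P[3]: D(K, 0x5B) = 0x41; 0x41 ⊕ 0x71 = 0x30.
P[4]: D(K, 0xB5) = 0xFA; 0xFA ⊕ 0x5B = 0xA1.
P[5]: D(K, 0x10) = 0x93; 0x93 ⊕ 0xB5 = 0x26.
P[6]: D(K, 0x44) = 0x86; 0x86 ⊕ 0x10 = 0x96.

P[1] = 0x68, P[2] = 0x62, P[3] = 0x30, P[4] = 0xA1, P[5] = 0x26, P[6] = 0x96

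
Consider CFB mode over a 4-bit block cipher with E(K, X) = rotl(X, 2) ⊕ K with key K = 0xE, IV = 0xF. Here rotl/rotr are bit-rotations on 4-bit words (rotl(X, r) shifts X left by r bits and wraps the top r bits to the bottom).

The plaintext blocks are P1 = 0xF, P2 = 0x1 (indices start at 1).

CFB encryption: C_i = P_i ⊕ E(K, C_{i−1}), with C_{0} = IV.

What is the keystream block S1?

0x1

C1: E(K, 0xF) = 0x1; 0xF ⊕ 0x1 = 0xE.
So S1 = 0x1.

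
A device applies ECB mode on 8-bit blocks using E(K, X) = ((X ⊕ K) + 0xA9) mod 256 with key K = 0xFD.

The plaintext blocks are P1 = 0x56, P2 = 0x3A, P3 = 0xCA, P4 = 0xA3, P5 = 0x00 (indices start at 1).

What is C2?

ECB encryption: C_i = E(K, P_i).
C2: E(K, 0x3A) = 0x70.

C2 = 0x70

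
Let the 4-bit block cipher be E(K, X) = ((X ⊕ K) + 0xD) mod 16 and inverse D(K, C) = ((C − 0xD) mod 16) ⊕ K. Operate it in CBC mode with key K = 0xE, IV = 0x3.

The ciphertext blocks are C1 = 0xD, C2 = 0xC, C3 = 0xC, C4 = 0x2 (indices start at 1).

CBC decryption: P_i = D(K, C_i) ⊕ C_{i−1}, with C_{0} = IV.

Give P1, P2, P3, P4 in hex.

P1: D(K, 0xD) = 0xE; 0xE ⊕ 0x3 = 0xD.
P2: D(K, 0xC) = 0x1; 0x1 ⊕ 0xD = 0xC.
P3: D(K, 0xC) = 0x1; 0x1 ⊕ 0xC = 0xD.
P4: D(K, 0x2) = 0xB; 0xB ⊕ 0xC = 0x7.

P1 = 0xD, P2 = 0xC, P3 = 0xD, P4 = 0x7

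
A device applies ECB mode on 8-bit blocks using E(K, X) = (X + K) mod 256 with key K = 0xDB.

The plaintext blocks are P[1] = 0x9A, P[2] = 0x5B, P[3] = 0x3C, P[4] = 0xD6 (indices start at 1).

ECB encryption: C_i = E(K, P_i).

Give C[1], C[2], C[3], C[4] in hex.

C[1] = 0x75, C[2] = 0x36, C[3] = 0x17, C[4] = 0xB1

C[1]: E(K, 0x9A) = 0x75.
C[2]: E(K, 0x5B) = 0x36.
C[3]: E(K, 0x3C) = 0x17.
C[4]: E(K, 0xD6) = 0xB1.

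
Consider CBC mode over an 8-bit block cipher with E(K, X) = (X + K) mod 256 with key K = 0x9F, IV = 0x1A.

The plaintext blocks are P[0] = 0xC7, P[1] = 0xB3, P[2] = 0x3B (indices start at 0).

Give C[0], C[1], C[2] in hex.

CBC encryption: C_i = E(K, P_i ⊕ C_{i−1}), with C_{−1} = IV.
C[0]: P[0] ⊕ 0x1A = 0xDD; E(K, 0xDD) = 0x7C.
C[1]: P[1] ⊕ 0x7C = 0xCF; E(K, 0xCF) = 0x6E.
C[2]: P[2] ⊕ 0x6E = 0x55; E(K, 0x55) = 0xF4.

C[0] = 0x7C, C[1] = 0x6E, C[2] = 0xF4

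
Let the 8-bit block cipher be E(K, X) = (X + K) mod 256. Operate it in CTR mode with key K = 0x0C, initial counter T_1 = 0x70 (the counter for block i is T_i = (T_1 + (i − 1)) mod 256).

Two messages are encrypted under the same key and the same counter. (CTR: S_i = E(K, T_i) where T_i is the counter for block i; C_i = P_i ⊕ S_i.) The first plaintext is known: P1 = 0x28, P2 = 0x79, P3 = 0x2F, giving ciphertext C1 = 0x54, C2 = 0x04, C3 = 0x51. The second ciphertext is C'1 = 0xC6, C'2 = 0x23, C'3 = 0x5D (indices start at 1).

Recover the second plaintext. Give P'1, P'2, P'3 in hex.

In CTR with a reused counter, both messages share the same keystream S_i, so C_i ⊕ C'_i = P_i ⊕ P'_i and thus P'_i = P_i ⊕ C_i ⊕ C'_i.
P'1: 0x28 ⊕ 0x54 ⊕ 0xC6 = 0xBA.
P'2: 0x79 ⊕ 0x04 ⊕ 0x23 = 0x5E.
P'3: 0x2F ⊕ 0x51 ⊕ 0x5D = 0x23.

P'1 = 0xBA, P'2 = 0x5E, P'3 = 0x23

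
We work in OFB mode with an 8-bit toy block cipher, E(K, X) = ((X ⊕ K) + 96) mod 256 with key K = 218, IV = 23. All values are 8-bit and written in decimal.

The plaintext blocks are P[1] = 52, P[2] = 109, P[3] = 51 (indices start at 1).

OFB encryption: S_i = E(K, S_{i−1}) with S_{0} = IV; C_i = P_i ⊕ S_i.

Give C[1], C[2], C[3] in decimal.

C[1] = 25, C[2] = 58, C[3] = 222

C[1]: S = E(K, 23) = 45; 52 ⊕ 45 = 25.
C[2]: S = E(K, 45) = 87; 109 ⊕ 87 = 58.
C[3]: S = E(K, 87) = 237; 51 ⊕ 237 = 222.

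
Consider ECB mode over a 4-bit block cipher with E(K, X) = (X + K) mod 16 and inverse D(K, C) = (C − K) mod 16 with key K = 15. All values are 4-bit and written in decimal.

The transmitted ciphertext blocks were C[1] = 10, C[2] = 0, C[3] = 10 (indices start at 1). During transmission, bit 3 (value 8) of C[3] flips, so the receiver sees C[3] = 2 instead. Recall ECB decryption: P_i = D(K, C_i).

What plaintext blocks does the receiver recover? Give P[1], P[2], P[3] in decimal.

P[1] = 11, P[2] = 1, P[3] = 3

Only C[3] changed, to 2. In ECB, a change in C_i affects only P_i. Decrypting the received ciphertext:
P[1]: D(K, 10) = 11.
P[2]: D(K, 0) = 1.
P[3]: D(K, 2) = 3.
Blocks that differ from the original plaintext: P[3].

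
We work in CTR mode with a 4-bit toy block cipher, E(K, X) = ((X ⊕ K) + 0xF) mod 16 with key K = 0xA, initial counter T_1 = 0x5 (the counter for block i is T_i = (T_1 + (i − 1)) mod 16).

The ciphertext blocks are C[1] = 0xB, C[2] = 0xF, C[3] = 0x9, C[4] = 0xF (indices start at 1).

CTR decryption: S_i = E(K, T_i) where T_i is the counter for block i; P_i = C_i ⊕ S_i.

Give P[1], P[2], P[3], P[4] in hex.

P[1] = 0x5, P[2] = 0x4, P[3] = 0x5, P[4] = 0xE

P[1]: T = 0x5, S = E(K, T) = 0xE; 0xB ⊕ 0xE = 0x5.
P[2]: T = 0x6, S = E(K, T) = 0xB; 0xF ⊕ 0xB = 0x4.
P[3]: T = 0x7, S = E(K, T) = 0xC; 0x9 ⊕ 0xC = 0x5.
P[4]: T = 0x8, S = E(K, T) = 0x1; 0xF ⊕ 0x1 = 0xE.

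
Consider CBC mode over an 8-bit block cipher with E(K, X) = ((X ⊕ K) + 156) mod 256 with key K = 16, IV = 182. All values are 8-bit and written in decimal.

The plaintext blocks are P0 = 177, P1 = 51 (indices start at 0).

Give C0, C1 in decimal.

CBC encryption: C_i = E(K, P_i ⊕ C_{i−1}), with C_{−1} = IV.
C0: P0 ⊕ 182 = 7; E(K, 7) = 179.
C1: P1 ⊕ 179 = 128; E(K, 128) = 44.

C0 = 179, C1 = 44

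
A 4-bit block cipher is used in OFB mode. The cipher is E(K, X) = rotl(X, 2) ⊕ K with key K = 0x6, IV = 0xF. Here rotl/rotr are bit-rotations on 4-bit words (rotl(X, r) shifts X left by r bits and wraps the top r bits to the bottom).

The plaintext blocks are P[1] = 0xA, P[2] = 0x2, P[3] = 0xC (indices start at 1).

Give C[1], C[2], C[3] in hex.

C[1] = 0x3, C[2] = 0x2, C[3] = 0xA

OFB encryption: S_i = E(K, S_{i−1}) with S_{0} = IV; C_i = P_i ⊕ S_i.
C[1]: S = E(K, 0xF) = 0x9; 0xA ⊕ 0x9 = 0x3.
C[2]: S = E(K, 0x9) = 0x0; 0x2 ⊕ 0x0 = 0x2.
C[3]: S = E(K, 0x0) = 0x6; 0xC ⊕ 0x6 = 0xA.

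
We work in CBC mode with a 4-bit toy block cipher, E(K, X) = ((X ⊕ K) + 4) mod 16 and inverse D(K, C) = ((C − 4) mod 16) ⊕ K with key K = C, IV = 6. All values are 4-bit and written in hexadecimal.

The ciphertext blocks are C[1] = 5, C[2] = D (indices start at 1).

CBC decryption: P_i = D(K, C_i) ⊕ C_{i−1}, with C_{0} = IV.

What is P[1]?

P[1] = B

P[1]: D(K, 5) = D; D ⊕ 6 = B.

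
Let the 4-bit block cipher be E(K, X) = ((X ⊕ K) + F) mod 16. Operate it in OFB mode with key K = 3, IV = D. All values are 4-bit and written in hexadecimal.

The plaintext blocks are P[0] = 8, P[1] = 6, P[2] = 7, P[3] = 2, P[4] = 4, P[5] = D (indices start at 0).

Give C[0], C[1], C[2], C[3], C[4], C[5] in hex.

OFB encryption: S_i = E(K, S_{i−1}) with S_{−1} = IV; C_i = P_i ⊕ S_i.
C[0]: S = E(K, D) = D; 8 ⊕ D = 5.
C[1]: S = E(K, D) = D; 6 ⊕ D = B.
C[2]: S = E(K, D) = D; 7 ⊕ D = A.
C[3]: S = E(K, D) = D; 2 ⊕ D = F.
C[4]: S = E(K, D) = D; 4 ⊕ D = 9.
C[5]: S = E(K, D) = D; D ⊕ D = 0.

C[0] = 5, C[1] = B, C[2] = A, C[3] = F, C[4] = 9, C[5] = 0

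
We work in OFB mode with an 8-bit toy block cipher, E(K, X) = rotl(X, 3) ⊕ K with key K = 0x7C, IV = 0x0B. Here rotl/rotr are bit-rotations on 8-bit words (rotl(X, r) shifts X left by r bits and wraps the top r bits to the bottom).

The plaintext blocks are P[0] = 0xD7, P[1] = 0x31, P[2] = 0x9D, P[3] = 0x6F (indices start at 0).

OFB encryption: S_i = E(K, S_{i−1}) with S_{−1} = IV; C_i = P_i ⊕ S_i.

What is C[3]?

C[3] = 0xA7

C[0]: S = E(K, 0x0B) = 0x24; 0xD7 ⊕ 0x24 = 0xF3.
C[1]: S = E(K, 0x24) = 0x5D; 0x31 ⊕ 0x5D = 0x6C.
C[2]: S = E(K, 0x5D) = 0x96; 0x9D ⊕ 0x96 = 0x0B.
C[3]: S = E(K, 0x96) = 0xC8; 0x6F ⊕ 0xC8 = 0xA7.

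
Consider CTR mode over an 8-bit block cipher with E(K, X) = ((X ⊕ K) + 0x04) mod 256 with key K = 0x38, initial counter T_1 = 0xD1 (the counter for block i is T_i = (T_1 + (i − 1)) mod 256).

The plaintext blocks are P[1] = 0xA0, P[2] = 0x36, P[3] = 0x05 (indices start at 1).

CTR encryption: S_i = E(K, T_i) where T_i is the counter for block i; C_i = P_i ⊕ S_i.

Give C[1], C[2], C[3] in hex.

C[1] = 0x4D, C[2] = 0xD8, C[3] = 0xEA

C[1]: T = 0xD1, S = E(K, T) = 0xED; 0xA0 ⊕ 0xED = 0x4D.
C[2]: T = 0xD2, S = E(K, T) = 0xEE; 0x36 ⊕ 0xEE = 0xD8.
C[3]: T = 0xD3, S = E(K, T) = 0xEF; 0x05 ⊕ 0xEF = 0xEA.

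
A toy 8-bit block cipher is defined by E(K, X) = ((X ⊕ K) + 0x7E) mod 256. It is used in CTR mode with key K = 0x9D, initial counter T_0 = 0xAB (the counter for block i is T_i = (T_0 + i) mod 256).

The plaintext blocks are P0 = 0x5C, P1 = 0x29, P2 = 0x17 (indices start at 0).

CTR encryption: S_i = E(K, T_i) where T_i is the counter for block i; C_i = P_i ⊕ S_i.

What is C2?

C2 = 0xB9

C0: T = 0xAB, S = E(K, T) = 0xB4; 0x5C ⊕ 0xB4 = 0xE8.
C1: T = 0xAC, S = E(K, T) = 0xAF; 0x29 ⊕ 0xAF = 0x86.
C2: T = 0xAD, S = E(K, T) = 0xAE; 0x17 ⊕ 0xAE = 0xB9.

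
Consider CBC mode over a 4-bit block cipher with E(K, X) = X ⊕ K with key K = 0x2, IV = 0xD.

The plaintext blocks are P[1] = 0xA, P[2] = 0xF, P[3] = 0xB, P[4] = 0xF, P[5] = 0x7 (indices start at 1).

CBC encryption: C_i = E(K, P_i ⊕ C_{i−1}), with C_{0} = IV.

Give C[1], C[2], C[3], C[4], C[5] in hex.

C[1]: P[1] ⊕ 0xD = 0x7; E(K, 0x7) = 0x5.
C[2]: P[2] ⊕ 0x5 = 0xA; E(K, 0xA) = 0x8.
C[3]: P[3] ⊕ 0x8 = 0x3; E(K, 0x3) = 0x1.
C[4]: P[4] ⊕ 0x1 = 0xE; E(K, 0xE) = 0xC.
C[5]: P[5] ⊕ 0xC = 0xB; E(K, 0xB) = 0x9.

C[1] = 0x5, C[2] = 0x8, C[3] = 0x1, C[4] = 0xC, C[5] = 0x9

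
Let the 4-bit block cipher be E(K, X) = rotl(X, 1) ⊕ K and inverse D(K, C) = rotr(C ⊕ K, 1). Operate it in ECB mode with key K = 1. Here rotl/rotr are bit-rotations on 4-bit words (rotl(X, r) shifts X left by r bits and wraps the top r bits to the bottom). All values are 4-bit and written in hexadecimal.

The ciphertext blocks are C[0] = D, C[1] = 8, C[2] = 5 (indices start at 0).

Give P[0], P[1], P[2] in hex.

P[0] = 6, P[1] = C, P[2] = 2

ECB decryption: P_i = D(K, C_i).
P[0]: D(K, D) = 6.
P[1]: D(K, 8) = C.
P[2]: D(K, 5) = 2.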